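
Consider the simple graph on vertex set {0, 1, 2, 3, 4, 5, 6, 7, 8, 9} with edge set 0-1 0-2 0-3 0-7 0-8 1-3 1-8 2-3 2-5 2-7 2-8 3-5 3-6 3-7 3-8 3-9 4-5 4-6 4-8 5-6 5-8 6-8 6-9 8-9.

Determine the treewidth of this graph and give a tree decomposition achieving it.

Treewidth 3.
One optimal decomposition is:
Bags: B1 = {2, 3, 5, 8}  B2 = {3, 5, 6, 8}  B3 = {0, 2, 3, 8}  B4 = {0, 2, 3, 7}  B5 = {4, 5, 6, 8}  B6 = {3, 6, 8, 9}  B7 = {0, 1, 3, 8}
Tree: B1–B2, B1–B3, B3–B4, B2–B5, B2–B6, B3–B7

Every bag has size at most 4, so the width is 4 − 1 = 3 and tw(G) ≤ 3. On the other hand G contains the 4-clique {0, 1, 3, 8}. A clique must lie in a single bag of any decomposition, so no decomposition can have width below 3. Hence tw(G) = 3 exactly.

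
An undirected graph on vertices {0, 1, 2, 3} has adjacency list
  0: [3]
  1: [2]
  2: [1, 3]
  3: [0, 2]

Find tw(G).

1

A width-1 tree decomposition is:
Bags: B1 = {1, 2}  B2 = {2, 3}  B3 = {0, 3}
Tree: B1–B2, B2–B3
The largest bag has 2 vertices, giving width 1; this decomposition certifies tw(G) ≤ 1. Any graph with an edge has treewidth ≥ 1, and G has the edge 1–2. Therefore the treewidth is 1.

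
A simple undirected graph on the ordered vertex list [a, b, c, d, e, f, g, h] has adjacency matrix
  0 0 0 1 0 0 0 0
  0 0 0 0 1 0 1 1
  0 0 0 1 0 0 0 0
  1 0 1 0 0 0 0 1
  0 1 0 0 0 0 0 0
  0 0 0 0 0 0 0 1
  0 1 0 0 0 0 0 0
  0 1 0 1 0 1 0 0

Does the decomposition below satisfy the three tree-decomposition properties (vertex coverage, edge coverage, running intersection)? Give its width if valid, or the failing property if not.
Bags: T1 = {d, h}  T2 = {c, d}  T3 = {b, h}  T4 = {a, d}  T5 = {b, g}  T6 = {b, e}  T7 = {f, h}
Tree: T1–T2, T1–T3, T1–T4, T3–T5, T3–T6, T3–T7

Yes; width 1.

Checking the three conditions: (i) the bags cover all of {a, b, c, d, e, f, g, h}; (ii) for each edge, some bag contains both endpoints; (iii) the bags containing any fixed vertex form a subtree. All hold, so the decomposition is valid with width 2 − 1 = 1.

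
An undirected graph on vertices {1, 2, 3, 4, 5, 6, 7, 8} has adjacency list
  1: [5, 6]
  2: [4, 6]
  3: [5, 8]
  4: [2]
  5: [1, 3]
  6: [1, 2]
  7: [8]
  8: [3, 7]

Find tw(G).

1

A width-1 tree decomposition is:
Bags: B1 = {2, 4}  B2 = {2, 6}  B3 = {1, 6}  B4 = {1, 5}  B5 = {3, 5}  B6 = {3, 8}  B7 = {7, 8}
Tree: B1–B2, B2–B3, B3–B4, B4–B5, B5–B6, B6–B7
Every bag has size at most 2, so the width is 2 − 1 = 1 and tw(G) ≤ 1. Since G has at least one edge (e.g. 4–2), it is not an edgeless graph, so tw(G) ≥ 1. Therefore the treewidth is 1.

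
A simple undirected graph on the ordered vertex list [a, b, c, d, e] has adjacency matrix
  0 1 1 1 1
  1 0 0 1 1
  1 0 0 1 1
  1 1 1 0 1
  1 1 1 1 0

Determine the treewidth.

3

A width-3 tree decomposition is:
Bags: B1 = {a, c, d, e}  B2 = {a, b, d, e}
Tree: B1–B2
Every bag has size at most 4, so the width is 4 − 1 = 3 and tw(G) ≤ 3. On the other hand G contains the 4-clique {a, c, d, e}. A clique must lie in a single bag of any decomposition, so no decomposition can have width below 3. Combining the bounds, tw(G) = 3.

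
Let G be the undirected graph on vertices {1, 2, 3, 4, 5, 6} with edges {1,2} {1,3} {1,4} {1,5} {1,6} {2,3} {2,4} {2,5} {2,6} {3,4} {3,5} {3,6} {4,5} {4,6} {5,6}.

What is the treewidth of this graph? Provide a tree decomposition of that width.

Treewidth 5.
One such decomposition:
Bags: B1 = {1, 2, 3, 4, 5, 6}
Tree: (single bag)

With just one bag of size 6, the width is 6 − 1 = 5, so tw(G) ≤ 5. For the lower bound, the 6 vertices {1, 2, 3, 4, 5, 6} are pairwise adjacent, and any tree decomposition puts a clique entirely inside one bag — forcing width ≥ 5. The upper and lower bounds meet at 5, so that is the treewidth.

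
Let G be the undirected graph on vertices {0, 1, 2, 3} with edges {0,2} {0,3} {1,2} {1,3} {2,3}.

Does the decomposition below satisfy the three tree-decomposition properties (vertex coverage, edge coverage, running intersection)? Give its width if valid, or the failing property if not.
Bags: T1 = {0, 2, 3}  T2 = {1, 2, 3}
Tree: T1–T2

Yes; width 2.

Every vertex of G appears in some bag (union = {0, 1, 2, 3}); every edge is covered by a bag; and for each vertex v the set of bags containing v is connected in the bag tree. The decomposition is therefore valid. The largest bag has 3 vertices, so the width is 2.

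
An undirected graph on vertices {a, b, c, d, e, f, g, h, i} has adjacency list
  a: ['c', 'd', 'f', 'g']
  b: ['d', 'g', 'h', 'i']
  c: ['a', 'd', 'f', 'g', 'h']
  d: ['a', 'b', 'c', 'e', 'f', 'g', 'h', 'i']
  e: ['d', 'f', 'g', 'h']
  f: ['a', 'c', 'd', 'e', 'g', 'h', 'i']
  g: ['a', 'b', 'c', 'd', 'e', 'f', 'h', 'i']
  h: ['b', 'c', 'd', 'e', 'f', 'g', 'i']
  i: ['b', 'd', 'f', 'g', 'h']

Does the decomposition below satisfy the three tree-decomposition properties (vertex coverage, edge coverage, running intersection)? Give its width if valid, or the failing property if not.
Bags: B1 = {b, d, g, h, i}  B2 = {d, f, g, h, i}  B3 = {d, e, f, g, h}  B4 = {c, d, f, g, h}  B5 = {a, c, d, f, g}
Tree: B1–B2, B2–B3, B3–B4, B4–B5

Yes; width 4.

Checking the three conditions: (i) the bags cover all of {a, b, c, d, e, f, g, h, i}; (ii) for each edge, some bag contains both endpoints; (iii) the bags containing any fixed vertex form a subtree. All hold, so the decomposition is valid with width 5 − 1 = 4.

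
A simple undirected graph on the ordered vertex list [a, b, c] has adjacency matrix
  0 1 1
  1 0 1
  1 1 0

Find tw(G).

A width-2 tree decomposition is:
Bags: B1 = {a, b, c}
Tree: (single bag)
A single bag containing all 3 vertices is trivially a valid decomposition of width 2. Conversely, {a, b, c} is a clique of size 3, and the vertices of any clique must share a bag in every tree decomposition; so some bag has ≥ 3 vertices and tw(G) ≥ 2. Combining the bounds, tw(G) = 2.

2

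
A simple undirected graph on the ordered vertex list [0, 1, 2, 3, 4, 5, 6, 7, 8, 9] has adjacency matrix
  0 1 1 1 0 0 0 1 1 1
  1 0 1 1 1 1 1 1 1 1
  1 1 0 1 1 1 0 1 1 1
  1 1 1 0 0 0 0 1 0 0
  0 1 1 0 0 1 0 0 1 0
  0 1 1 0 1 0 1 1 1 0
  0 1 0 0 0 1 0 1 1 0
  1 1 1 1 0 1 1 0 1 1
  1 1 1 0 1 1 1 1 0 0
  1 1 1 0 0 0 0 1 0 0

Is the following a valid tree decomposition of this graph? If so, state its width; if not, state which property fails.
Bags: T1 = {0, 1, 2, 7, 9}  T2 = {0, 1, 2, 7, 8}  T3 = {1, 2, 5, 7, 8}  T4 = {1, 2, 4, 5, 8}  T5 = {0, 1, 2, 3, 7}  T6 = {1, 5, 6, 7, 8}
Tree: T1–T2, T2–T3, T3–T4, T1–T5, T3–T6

Yes; width 4.

Checking the three conditions: (i) the bags cover all of {0, 1, 2, 3, 4, 5, 6, 7, 8, 9}; (ii) for each edge, some bag contains both endpoints; (iii) the bags containing any fixed vertex form a subtree. All hold, so the decomposition is valid with width 5 − 1 = 4.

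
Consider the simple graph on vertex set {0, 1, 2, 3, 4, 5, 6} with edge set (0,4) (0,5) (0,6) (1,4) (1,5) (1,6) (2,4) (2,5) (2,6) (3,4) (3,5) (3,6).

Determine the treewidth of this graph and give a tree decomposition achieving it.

Treewidth 3.
One optimal decomposition is:
Bags: B1 = {1, 4, 5, 6}  B2 = {2, 4, 5, 6}  B3 = {3, 4, 5, 6}  B4 = {0, 4, 5, 6}
Tree: B1–B2, B2–B3, B3–B4

Each bag holds 4 vertices, so the decomposition has width 3, which upper-bounds the treewidth. For the lower bound: the 4 vertex sets {1,6}, {2,5}, {4}, {3} are disjoint, each induces a connected subgraph, and every pair is joined by at least one edge of G. Contracting each set to a single vertex therefore yields K_{4} as a minor, and since treewidth is minor-monotone, tw(G) ≥ tw(K_{4}) = 3. Hence tw(G) = 3 exactly.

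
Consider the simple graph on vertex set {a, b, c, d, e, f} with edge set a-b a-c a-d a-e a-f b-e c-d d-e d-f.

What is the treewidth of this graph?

A width-2 tree decomposition is:
Bags: B1 = {a, d, f}  B2 = {a, c, d}  B3 = {a, d, e}  B4 = {a, b, e}
Tree: B1–B2, B2–B3, B3–B4
Every bag has size at most 3, so the width is 3 − 1 = 2 and tw(G) ≤ 2. For the lower bound, the 3 vertices {a, d, e} are pairwise adjacent, and any tree decomposition puts a clique entirely inside one bag — forcing width ≥ 2. Therefore the treewidth is 2.

2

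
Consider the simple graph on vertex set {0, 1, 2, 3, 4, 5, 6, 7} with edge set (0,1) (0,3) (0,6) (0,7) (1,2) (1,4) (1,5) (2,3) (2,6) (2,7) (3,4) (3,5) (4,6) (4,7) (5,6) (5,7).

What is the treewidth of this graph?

A width-4 tree decomposition is:
Bags: B1 = {0, 2, 3, 4, 5}  B2 = {0, 1, 2, 4, 5}  B3 = {0, 2, 4, 5, 7}  B4 = {0, 2, 4, 5, 6}
Tree: B1–B2, B2–B3, B3–B4
Each bag holds 5 vertices, so the decomposition has width 4, which upper-bounds the treewidth. For the lower bound: the 5 vertex sets {2,3}, {0,1}, {4,7}, {5}, {6} are disjoint, each induces a connected subgraph, and every pair is joined by at least one edge of G. Contracting each set to a single vertex therefore yields K_{5} as a minor, and since treewidth is minor-monotone, tw(G) ≥ tw(K_{5}) = 4. Combining the bounds, tw(G) = 4.

4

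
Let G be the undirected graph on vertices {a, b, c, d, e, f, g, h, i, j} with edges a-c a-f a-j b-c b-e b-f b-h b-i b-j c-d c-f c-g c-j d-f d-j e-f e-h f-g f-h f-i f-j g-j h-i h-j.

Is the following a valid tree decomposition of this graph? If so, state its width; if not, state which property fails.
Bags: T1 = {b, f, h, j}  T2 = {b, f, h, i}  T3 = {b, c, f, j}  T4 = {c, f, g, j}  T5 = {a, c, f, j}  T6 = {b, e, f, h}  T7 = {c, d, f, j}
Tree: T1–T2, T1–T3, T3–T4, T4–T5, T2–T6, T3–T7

Vertex coverage: the bags together contain {a, b, c, d, e, f, g, h, i, j}, the full vertex set. Edge coverage: each edge of G has both endpoints in at least one bag. Running intersection: for every vertex, the bags containing it form a connected subtree. All three properties hold, so this is a valid tree decomposition of width max|bag| − 1 = 3, and hence tw(G) ≤ 3.

Yes; width 3.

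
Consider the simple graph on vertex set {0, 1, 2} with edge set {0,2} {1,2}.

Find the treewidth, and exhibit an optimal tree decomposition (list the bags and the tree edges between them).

The largest bag has 2 vertices, giving width 1; this decomposition certifies tw(G) ≤ 1. Since G has at least one edge (e.g. 2–1), it is not an edgeless graph, so tw(G) ≥ 1. Hence tw(G) = 1 exactly.

Treewidth 1.
One optimal decomposition is:
Bags: B1 = {1, 2}  B2 = {0, 2}
Tree: B1–B2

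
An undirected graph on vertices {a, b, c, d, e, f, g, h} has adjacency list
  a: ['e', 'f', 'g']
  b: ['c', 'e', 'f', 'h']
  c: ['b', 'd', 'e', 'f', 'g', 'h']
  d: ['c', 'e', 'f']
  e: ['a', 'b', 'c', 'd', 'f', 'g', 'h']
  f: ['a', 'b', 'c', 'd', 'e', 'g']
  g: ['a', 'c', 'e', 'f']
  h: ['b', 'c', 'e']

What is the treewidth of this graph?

A width-3 tree decomposition is:
Bags: B1 = {c, e, f, g}  B2 = {b, c, e, f}  B3 = {a, e, f, g}  B4 = {b, c, e, h}  B5 = {c, d, e, f}
Tree: B1–B2, B1–B3, B2–B4, B1–B5
Every bag has size at most 4, so the width is 4 − 1 = 3 and tw(G) ≤ 3. On the other hand G contains the 4-clique {b, c, e, h}. A clique must lie in a single bag of any decomposition, so no decomposition can have width below 3. Combining the bounds, tw(G) = 3.

3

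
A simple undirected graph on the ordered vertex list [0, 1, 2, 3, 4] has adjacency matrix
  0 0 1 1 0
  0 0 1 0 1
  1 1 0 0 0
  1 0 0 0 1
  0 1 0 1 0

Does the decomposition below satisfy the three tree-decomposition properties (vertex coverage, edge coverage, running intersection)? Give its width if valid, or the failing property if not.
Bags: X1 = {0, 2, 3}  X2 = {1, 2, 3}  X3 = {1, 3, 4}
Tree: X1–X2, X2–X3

Every vertex of G appears in some bag (union = {0, 1, 2, 3, 4}); every edge is covered by a bag; and for each vertex v the set of bags containing v is connected in the bag tree. The decomposition is therefore valid. The largest bag has 3 vertices, so the width is 2.

Yes; width 2.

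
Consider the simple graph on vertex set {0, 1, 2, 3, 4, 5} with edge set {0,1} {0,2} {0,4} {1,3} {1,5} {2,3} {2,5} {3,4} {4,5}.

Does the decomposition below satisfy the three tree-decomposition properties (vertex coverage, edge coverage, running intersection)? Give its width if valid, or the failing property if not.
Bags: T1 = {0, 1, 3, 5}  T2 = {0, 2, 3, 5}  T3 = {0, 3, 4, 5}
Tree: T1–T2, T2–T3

Vertex coverage: the bags together contain {0, 1, 2, 3, 4, 5}, the full vertex set. Edge coverage: each edge of G has both endpoints in at least one bag. Running intersection: for every vertex, the bags containing it form a connected subtree. All three properties hold, so this is a valid tree decomposition of width max|bag| − 1 = 3, and hence tw(G) ≤ 3.

Yes; width 3.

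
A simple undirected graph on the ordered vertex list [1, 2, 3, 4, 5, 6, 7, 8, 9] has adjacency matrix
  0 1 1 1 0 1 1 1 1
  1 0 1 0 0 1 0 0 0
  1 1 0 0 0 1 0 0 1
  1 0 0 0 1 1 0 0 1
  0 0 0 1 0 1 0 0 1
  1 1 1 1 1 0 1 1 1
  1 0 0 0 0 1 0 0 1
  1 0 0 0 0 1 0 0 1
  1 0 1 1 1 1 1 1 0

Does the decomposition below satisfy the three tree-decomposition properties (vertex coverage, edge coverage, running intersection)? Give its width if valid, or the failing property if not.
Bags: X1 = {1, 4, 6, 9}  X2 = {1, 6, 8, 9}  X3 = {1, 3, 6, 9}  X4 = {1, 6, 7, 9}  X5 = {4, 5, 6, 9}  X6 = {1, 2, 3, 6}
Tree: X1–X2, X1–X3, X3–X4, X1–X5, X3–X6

Vertex coverage: the bags together contain {1, 2, 3, 4, 5, 6, 7, 8, 9}, the full vertex set. Edge coverage: each edge of G has both endpoints in at least one bag. Running intersection: for every vertex, the bags containing it form a connected subtree. All three properties hold, so this is a valid tree decomposition of width max|bag| − 1 = 3, and hence tw(G) ≤ 3.

Yes; width 3.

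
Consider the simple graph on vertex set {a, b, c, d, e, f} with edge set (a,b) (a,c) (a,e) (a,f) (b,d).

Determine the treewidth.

1

A width-1 tree decomposition is:
Bags: B1 = {a, c}  B2 = {a, e}  B3 = {a, f}  B4 = {a, b}  B5 = {b, d}
Tree: B1–B2, B1–B3, B3–B4, B4–B5
Every bag has size at most 2, so the width is 2 − 1 = 1 and tw(G) ≤ 1. Any graph with an edge has treewidth ≥ 1, and G has the edge c–a. Hence tw(G) = 1 exactly.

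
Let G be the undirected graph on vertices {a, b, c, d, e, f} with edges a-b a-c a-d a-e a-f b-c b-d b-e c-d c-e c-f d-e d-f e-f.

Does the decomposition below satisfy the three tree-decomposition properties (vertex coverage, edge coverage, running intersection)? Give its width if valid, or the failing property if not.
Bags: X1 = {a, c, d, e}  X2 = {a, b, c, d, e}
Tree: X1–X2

A tree decomposition must satisfy three properties: every vertex lies in some bag; for every edge, both endpoints lie together in some bag; and for every vertex, the bags containing it form a connected subtree. Here vertex f appears in no bag, so the decomposition is invalid.

No — vertex f appears in no bag.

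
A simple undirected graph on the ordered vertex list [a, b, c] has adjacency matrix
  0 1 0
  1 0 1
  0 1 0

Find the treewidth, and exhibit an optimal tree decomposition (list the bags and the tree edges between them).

Each bag holds 2 vertices, so the decomposition has width 1, which upper-bounds the treewidth. G has an edge, so its treewidth is at least 1. Therefore the treewidth is 1.

Treewidth 1.
Bags: B1 = {a, b}  B2 = {b, c}
Tree: B1–B2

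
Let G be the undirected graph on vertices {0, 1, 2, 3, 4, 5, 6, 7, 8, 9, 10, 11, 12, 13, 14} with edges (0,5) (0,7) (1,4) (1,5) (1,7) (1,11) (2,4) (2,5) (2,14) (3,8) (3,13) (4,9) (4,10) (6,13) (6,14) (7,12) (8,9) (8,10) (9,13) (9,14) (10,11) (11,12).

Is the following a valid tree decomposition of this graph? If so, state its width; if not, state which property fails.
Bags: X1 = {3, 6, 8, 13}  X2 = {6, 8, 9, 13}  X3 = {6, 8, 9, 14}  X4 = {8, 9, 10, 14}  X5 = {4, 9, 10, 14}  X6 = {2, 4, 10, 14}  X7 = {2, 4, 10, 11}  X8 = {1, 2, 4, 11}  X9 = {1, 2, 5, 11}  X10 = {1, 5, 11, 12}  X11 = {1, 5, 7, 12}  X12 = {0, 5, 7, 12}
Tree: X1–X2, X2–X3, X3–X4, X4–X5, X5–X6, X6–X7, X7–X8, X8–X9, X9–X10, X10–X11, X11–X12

Checking the three conditions: (i) the bags cover all of {0, 1, 2, 3, 4, 5, 6, 7, 8, 9, 10, 11, 12, 13, 14}; (ii) for each edge, some bag contains both endpoints; (iii) the bags containing any fixed vertex form a subtree. All hold, so the decomposition is valid with width 4 − 1 = 3.

Yes; width 3.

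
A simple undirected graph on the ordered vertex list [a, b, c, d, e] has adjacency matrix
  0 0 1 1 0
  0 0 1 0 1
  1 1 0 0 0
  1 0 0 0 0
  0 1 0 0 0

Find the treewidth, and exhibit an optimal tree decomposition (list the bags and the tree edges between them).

Treewidth 1.
One such decomposition:
Bags: B1 = {b, e}  B2 = {b, c}  B3 = {a, c}  B4 = {a, d}
Tree: B1–B2, B2–B3, B3–B4

Each bag holds 2 vertices, so the decomposition has width 1, which upper-bounds the treewidth. Since G has at least one edge (e.g. e–b), it is not an edgeless graph, so tw(G) ≥ 1. Combining the bounds, tw(G) = 1.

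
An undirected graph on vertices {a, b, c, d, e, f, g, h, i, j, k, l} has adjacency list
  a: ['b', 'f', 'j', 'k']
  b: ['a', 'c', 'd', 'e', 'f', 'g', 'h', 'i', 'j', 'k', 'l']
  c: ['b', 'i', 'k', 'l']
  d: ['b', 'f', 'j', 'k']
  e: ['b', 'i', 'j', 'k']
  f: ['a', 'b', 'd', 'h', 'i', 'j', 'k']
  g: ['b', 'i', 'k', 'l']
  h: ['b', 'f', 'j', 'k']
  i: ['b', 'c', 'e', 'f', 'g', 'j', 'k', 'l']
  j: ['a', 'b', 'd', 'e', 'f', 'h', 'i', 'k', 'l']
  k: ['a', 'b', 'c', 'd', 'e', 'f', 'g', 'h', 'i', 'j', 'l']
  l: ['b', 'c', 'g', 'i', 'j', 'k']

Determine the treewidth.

A width-4 tree decomposition is:
Bags: B1 = {b, f, h, j, k}  B2 = {b, f, i, j, k}  B3 = {b, i, j, k, l}  B4 = {b, g, i, k, l}  B5 = {b, d, f, j, k}  B6 = {b, e, i, j, k}  B7 = {a, b, f, j, k}  B8 = {b, c, i, k, l}
Tree: B1–B2, B2–B3, B3–B4, B2–B5, B2–B6, B2–B7, B3–B8
Each bag holds 5 vertices, so the decomposition has width 4, which upper-bounds the treewidth. Conversely, {b, g, i, k, l} is a clique of size 5, and the vertices of any clique must share a bag in every tree decomposition; so some bag has ≥ 5 vertices and tw(G) ≥ 4. The upper and lower bounds meet at 4, so that is the treewidth.

4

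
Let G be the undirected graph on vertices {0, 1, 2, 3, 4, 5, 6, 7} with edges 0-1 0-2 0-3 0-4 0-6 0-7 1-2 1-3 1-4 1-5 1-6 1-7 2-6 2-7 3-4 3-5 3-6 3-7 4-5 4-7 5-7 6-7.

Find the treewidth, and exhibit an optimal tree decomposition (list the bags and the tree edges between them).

Treewidth 4.
One such decomposition:
Bags: B1 = {0, 1, 3, 6, 7}  B2 = {0, 1, 3, 4, 7}  B3 = {0, 1, 2, 6, 7}  B4 = {1, 3, 4, 5, 7}
Tree: B1–B2, B1–B3, B2–B4

The largest bag has 5 vertices, giving width 4; this decomposition certifies tw(G) ≤ 4. On the other hand G contains the 5-clique {0, 1, 2, 6, 7}. A clique must lie in a single bag of any decomposition, so no decomposition can have width below 4. Combining the bounds, tw(G) = 4.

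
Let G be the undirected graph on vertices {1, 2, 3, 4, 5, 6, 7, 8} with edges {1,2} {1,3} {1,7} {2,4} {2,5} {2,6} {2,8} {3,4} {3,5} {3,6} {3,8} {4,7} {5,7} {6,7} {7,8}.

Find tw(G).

3

A width-3 tree decomposition is:
Bags: B1 = {2, 3, 7, 8}  B2 = {2, 3, 4, 7}  B3 = {2, 3, 5, 7}  B4 = {1, 2, 3, 7}  B5 = {2, 3, 6, 7}
Tree: B1–B2, B2–B3, B3–B4, B4–B5
The largest bag has 4 vertices, giving width 3; this decomposition certifies tw(G) ≤ 3. For the lower bound: the 4 vertex sets {2,8}, {3,4}, {7}, {5} are disjoint, each induces a connected subgraph, and every pair is joined by at least one edge of G. Contracting each set to a single vertex therefore yields K_{4} as a minor, and since treewidth is minor-monotone, tw(G) ≥ tw(K_{4}) = 3. The upper and lower bounds meet at 3, so that is the treewidth.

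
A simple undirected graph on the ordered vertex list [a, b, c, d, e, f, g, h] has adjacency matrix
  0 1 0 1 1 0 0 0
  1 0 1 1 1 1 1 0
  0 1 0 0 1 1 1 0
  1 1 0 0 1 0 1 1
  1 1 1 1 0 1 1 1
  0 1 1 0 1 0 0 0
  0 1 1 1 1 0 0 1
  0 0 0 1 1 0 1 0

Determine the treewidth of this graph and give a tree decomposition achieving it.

The largest bag has 4 vertices, giving width 3; this decomposition certifies tw(G) ≤ 3. On the other hand G contains the 4-clique {d, e, g, h}. A clique must lie in a single bag of any decomposition, so no decomposition can have width below 3. The upper and lower bounds meet at 3, so that is the treewidth.

Treewidth 3.
Bags: B1 = {b, d, e, g}  B2 = {b, c, e, g}  B3 = {b, c, e, f}  B4 = {d, e, g, h}  B5 = {a, b, d, e}
Tree: B1–B2, B2–B3, B1–B4, B1–B5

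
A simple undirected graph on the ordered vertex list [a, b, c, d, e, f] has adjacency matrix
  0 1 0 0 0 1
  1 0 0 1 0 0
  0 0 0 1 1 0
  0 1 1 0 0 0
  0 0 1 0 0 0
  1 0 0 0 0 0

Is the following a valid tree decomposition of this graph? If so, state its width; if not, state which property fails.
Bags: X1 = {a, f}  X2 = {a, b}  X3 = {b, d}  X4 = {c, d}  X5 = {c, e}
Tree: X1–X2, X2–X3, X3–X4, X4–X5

Yes; width 1.

Checking the three conditions: (i) the bags cover all of {a, b, c, d, e, f}; (ii) for each edge, some bag contains both endpoints; (iii) the bags containing any fixed vertex form a subtree. All hold, so the decomposition is valid with width 2 − 1 = 1.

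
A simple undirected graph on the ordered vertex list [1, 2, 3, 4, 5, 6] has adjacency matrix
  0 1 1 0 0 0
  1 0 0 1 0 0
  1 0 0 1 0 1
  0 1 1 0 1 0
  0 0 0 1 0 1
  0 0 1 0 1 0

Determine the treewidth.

2

A width-2 tree decomposition is:
Bags: B1 = {1, 2, 3}  B2 = {2, 3, 4}  B3 = {3, 4, 6}  B4 = {4, 5, 6}
Tree: B1–B2, B2–B3, B3–B4
Each bag holds 3 vertices, so the decomposition has width 2, which upper-bounds the treewidth. The edges 1–2–4–3–1 form a cycle, so G is not a tree and its treewidth is at least 2. Hence tw(G) = 2 exactly.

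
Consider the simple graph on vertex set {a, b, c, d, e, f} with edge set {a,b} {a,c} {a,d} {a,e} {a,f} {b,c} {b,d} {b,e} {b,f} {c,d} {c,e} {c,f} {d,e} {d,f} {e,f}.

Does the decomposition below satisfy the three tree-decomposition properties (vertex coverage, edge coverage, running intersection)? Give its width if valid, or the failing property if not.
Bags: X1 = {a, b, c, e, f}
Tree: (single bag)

No — vertex d appears in no bag.

A tree decomposition must satisfy three properties: every vertex lies in some bag; for every edge, both endpoints lie together in some bag; and for every vertex, the bags containing it form a connected subtree. Here vertex d appears in no bag, so the decomposition is invalid.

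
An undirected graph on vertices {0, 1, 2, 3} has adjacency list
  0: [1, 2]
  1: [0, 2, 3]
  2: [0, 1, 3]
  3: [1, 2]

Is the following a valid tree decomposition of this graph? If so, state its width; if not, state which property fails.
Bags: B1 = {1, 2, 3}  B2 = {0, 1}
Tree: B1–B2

A tree decomposition must satisfy three properties: every vertex lies in some bag; for every edge, both endpoints lie together in some bag; and for every vertex, the bags containing it form a connected subtree. Here edge (2,0) lies in no bag, so the decomposition is invalid.

No — edge (2,0) lies in no bag.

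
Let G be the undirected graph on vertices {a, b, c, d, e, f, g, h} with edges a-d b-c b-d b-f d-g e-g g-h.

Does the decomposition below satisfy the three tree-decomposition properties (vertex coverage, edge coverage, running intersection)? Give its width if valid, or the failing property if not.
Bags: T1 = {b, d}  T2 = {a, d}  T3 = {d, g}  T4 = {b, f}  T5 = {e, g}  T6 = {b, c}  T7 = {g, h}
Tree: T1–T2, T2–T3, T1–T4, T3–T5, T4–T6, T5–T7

Yes; width 1.

Vertex coverage: the bags together contain {a, b, c, d, e, f, g, h}, the full vertex set. Edge coverage: each edge of G has both endpoints in at least one bag. Running intersection: for every vertex, the bags containing it form a connected subtree. All three properties hold, so this is a valid tree decomposition of width max|bag| − 1 = 1, and hence tw(G) ≤ 1.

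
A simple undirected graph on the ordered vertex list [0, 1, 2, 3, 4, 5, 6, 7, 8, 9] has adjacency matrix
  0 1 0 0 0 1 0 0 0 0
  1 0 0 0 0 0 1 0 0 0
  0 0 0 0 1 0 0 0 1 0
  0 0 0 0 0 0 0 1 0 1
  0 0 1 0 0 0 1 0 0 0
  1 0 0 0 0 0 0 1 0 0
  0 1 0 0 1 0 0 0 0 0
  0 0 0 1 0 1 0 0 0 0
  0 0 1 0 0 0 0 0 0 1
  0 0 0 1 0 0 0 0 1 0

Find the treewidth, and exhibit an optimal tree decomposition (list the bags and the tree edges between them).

The largest bag has 3 vertices, giving width 2; this decomposition certifies tw(G) ≤ 2. Since 2–8–9–3–7–5–0–1–6–4–2 is a cycle in G, G is not acyclic. Forests are exactly the graphs of treewidth ≤ 1, so tw(G) ≥ 2. Therefore the treewidth is 2.

Treewidth 2.
One such decomposition:
Bags: B1 = {2, 8, 9}  B2 = {2, 3, 9}  B3 = {2, 3, 7}  B4 = {2, 5, 7}  B5 = {0, 2, 5}  B6 = {0, 1, 2}  B7 = {1, 2, 6}  B8 = {2, 4, 6}
Tree: B1–B2, B2–B3, B3–B4, B4–B5, B5–B6, B6–B7, B7–B8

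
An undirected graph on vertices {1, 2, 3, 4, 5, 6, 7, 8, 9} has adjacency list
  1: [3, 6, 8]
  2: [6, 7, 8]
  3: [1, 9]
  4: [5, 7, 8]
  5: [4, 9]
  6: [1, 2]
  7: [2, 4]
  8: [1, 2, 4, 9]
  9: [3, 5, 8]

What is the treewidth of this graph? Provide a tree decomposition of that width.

Each bag holds 4 vertices, so the decomposition has width 3, which upper-bounds the treewidth. For the lower bound: the 4 vertex sets {1,3,6}, {2}, {8}, {4,5,7,9} are disjoint, each induces a connected subgraph, and every pair is joined by at least one edge of G. Contracting each set to a single vertex therefore yields K_{4} as a minor, and since treewidth is minor-monotone, tw(G) ≥ tw(K_{4}) = 3. Hence tw(G) = 3 exactly.

Treewidth 3.
One such decomposition:
Bags: B1 = {1, 2, 3, 6}  B2 = {1, 2, 3, 8}  B3 = {2, 3, 8, 9}  B4 = {2, 7, 8, 9}  B5 = {4, 7, 8, 9}  B6 = {4, 5, 7, 9}
Tree: B1–B2, B2–B3, B3–B4, B4–B5, B5–B6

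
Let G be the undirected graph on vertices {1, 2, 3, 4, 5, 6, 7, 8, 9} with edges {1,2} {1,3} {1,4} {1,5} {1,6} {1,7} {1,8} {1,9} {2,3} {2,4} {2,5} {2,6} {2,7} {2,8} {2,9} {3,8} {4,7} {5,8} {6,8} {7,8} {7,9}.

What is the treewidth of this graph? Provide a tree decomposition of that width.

Treewidth 3.
Bags: B1 = {1, 2, 6, 8}  B2 = {1, 2, 7, 8}  B3 = {1, 2, 5, 8}  B4 = {1, 2, 7, 9}  B5 = {1, 2, 3, 8}  B6 = {1, 2, 4, 7}
Tree: B1–B2, B2–B3, B2–B4, B3–B5, B2–B6

Every bag has size at most 4, so the width is 4 − 1 = 3 and tw(G) ≤ 3. For the lower bound, the 4 vertices {1, 2, 3, 8} are pairwise adjacent, and any tree decomposition puts a clique entirely inside one bag — forcing width ≥ 3. Combining the bounds, tw(G) = 3.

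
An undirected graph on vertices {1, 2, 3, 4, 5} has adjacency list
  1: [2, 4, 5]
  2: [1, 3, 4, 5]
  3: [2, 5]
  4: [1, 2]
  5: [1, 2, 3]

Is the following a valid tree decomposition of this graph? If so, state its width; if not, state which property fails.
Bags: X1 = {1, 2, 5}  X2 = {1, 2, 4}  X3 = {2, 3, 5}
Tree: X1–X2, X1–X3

Vertex coverage: the bags together contain {1, 2, 3, 4, 5}, the full vertex set. Edge coverage: each edge of G has both endpoints in at least one bag. Running intersection: for every vertex, the bags containing it form a connected subtree. All three properties hold, so this is a valid tree decomposition of width max|bag| − 1 = 2, and hence tw(G) ≤ 2.

Yes; width 2.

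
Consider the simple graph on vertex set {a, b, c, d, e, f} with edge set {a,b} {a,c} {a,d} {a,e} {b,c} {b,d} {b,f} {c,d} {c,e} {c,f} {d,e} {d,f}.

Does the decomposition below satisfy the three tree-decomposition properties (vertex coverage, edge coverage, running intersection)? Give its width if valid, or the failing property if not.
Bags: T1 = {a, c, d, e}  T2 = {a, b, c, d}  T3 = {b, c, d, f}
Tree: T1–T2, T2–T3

Every vertex of G appears in some bag (union = {a, b, c, d, e, f}); every edge is covered by a bag; and for each vertex v the set of bags containing v is connected in the bag tree. The decomposition is therefore valid. The largest bag has 4 vertices, so the width is 3.

Yes; width 3.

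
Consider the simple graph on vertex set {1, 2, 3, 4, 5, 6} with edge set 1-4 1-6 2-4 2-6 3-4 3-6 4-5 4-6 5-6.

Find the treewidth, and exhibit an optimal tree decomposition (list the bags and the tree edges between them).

Treewidth 2.
One optimal decomposition is:
Bags: B1 = {3, 4, 6}  B2 = {2, 4, 6}  B3 = {1, 4, 6}  B4 = {4, 5, 6}
Tree: B1–B2, B1–B3, B2–B4

Every bag has size at most 3, so the width is 3 − 1 = 2 and tw(G) ≤ 2. For the lower bound, the 3 vertices {1, 4, 6} are pairwise adjacent, and any tree decomposition puts a clique entirely inside one bag — forcing width ≥ 2. Therefore the treewidth is 2.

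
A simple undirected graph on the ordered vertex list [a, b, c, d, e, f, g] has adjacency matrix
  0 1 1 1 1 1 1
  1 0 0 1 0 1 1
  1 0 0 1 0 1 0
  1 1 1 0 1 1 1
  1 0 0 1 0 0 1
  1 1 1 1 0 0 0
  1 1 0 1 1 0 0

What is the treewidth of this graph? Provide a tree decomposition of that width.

Treewidth 3.
Bags: B1 = {a, d, e, g}  B2 = {a, b, d, g}  B3 = {a, b, d, f}  B4 = {a, c, d, f}
Tree: B1–B2, B2–B3, B3–B4

Each bag holds 4 vertices, so the decomposition has width 3, which upper-bounds the treewidth. Conversely, {a, d, e, g} is a clique of size 4, and the vertices of any clique must share a bag in every tree decomposition; so some bag has ≥ 4 vertices and tw(G) ≥ 3. Hence tw(G) = 3 exactly.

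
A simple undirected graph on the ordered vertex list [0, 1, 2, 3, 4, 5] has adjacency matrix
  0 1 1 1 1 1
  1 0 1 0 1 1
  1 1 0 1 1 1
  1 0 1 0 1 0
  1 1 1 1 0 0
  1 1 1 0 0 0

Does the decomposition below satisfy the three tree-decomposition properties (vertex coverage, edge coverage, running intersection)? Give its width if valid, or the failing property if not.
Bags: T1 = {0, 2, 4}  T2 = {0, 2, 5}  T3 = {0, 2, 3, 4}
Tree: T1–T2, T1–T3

No — vertex 1 appears in no bag.

A tree decomposition must satisfy three properties: every vertex lies in some bag; for every edge, both endpoints lie together in some bag; and for every vertex, the bags containing it form a connected subtree. Here vertex 1 appears in no bag, so the decomposition is invalid.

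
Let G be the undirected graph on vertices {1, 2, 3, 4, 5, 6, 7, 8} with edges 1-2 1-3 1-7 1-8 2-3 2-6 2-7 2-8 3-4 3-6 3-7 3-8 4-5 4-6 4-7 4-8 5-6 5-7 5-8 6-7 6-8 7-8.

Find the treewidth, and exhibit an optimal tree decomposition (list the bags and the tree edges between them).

Treewidth 4.
Bags: B1 = {4, 5, 6, 7, 8}  B2 = {3, 4, 6, 7, 8}  B3 = {2, 3, 6, 7, 8}  B4 = {1, 2, 3, 7, 8}
Tree: B1–B2, B2–B3, B3–B4

Every bag has size at most 5, so the width is 5 − 1 = 4 and tw(G) ≤ 4. Conversely, {1, 2, 3, 7, 8} is a clique of size 5, and the vertices of any clique must share a bag in every tree decomposition; so some bag has ≥ 5 vertices and tw(G) ≥ 4. The upper and lower bounds meet at 4, so that is the treewidth.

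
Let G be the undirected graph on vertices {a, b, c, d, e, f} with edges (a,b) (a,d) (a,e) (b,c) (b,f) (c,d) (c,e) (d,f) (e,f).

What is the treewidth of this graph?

A width-3 tree decomposition is:
Bags: B1 = {a, b, c, f}  B2 = {a, c, d, f}  B3 = {a, c, e, f}
Tree: B1–B2, B2–B3
Every bag has size at most 4, so the width is 4 − 1 = 3 and tw(G) ≤ 3. For the lower bound: the 4 vertex sets {b,f}, {c,d}, {a}, {e} are disjoint, each induces a connected subgraph, and every pair is joined by at least one edge of G. Contracting each set to a single vertex therefore yields K_{4} as a minor, and since treewidth is minor-monotone, tw(G) ≥ tw(K_{4}) = 3. The upper and lower bounds meet at 3, so that is the treewidth.

3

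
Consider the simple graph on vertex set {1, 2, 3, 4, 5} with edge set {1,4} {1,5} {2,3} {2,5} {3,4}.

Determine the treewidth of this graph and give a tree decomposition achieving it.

The largest bag has 3 vertices, giving width 2; this decomposition certifies tw(G) ≤ 2. Since 3–4–1–5–2–3 is a cycle in G, G is not acyclic. Forests are exactly the graphs of treewidth ≤ 1, so tw(G) ≥ 2. The upper and lower bounds meet at 2, so that is the treewidth.

Treewidth 2.
One such decomposition:
Bags: B1 = {1, 3, 4}  B2 = {1, 3, 5}  B3 = {2, 3, 5}
Tree: B1–B2, B2–B3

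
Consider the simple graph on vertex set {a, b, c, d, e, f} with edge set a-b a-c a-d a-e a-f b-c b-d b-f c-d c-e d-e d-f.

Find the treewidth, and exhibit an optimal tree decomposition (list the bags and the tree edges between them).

The largest bag has 4 vertices, giving width 3; this decomposition certifies tw(G) ≤ 3. For the lower bound, the 4 vertices {a, c, d, e} are pairwise adjacent, and any tree decomposition puts a clique entirely inside one bag — forcing width ≥ 3. Combining the bounds, tw(G) = 3.

Treewidth 3.
One such decomposition:
Bags: B1 = {a, c, d, e}  B2 = {a, b, c, d}  B3 = {a, b, d, f}
Tree: B1–B2, B2–B3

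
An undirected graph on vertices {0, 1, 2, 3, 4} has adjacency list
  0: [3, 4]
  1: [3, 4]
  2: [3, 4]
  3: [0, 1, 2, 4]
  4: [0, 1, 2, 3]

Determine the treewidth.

A width-2 tree decomposition is:
Bags: B1 = {1, 3, 4}  B2 = {2, 3, 4}  B3 = {0, 3, 4}
Tree: B1–B2, B1–B3
Each bag holds 3 vertices, so the decomposition has width 2, which upper-bounds the treewidth. On the other hand G contains the 3-clique {0, 3, 4}. A clique must lie in a single bag of any decomposition, so no decomposition can have width below 2. Therefore the treewidth is 2.

2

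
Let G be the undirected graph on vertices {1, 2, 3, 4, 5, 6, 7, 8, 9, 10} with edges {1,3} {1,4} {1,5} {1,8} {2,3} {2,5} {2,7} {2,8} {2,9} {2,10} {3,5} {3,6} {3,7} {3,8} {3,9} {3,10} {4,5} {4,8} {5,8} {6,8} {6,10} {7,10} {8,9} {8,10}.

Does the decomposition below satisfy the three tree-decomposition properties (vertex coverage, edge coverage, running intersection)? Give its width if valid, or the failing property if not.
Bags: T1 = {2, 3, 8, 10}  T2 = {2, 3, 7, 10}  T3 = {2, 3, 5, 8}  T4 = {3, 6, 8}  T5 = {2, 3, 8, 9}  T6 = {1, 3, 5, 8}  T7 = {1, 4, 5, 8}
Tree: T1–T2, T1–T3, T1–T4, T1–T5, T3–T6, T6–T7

No — edge (10,6) lies in no bag.

A tree decomposition must satisfy three properties: every vertex lies in some bag; for every edge, both endpoints lie together in some bag; and for every vertex, the bags containing it form a connected subtree. Here edge (10,6) lies in no bag, so the decomposition is invalid.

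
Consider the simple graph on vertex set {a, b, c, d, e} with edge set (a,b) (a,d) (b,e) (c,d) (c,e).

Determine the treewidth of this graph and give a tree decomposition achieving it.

The largest bag has 3 vertices, giving width 2; this decomposition certifies tw(G) ≤ 2. The edges c–e–b–a–d–c form a cycle, so G is not a tree and its treewidth is at least 2. Therefore the treewidth is 2.

Treewidth 2.
One such decomposition:
Bags: B1 = {b, c, e}  B2 = {a, b, c}  B3 = {a, c, d}
Tree: B1–B2, B2–B3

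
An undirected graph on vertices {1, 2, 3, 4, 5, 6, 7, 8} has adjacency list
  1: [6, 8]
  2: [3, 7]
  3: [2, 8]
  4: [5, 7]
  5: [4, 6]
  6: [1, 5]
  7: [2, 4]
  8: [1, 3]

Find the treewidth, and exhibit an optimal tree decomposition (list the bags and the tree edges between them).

Each bag holds 3 vertices, so the decomposition has width 2, which upper-bounds the treewidth. Since 1–8–3–2–7–4–5–6–1 is a cycle in G, G is not acyclic. Forests are exactly the graphs of treewidth ≤ 1, so tw(G) ≥ 2. Combining the bounds, tw(G) = 2.

Treewidth 2.
Bags: B1 = {1, 3, 8}  B2 = {1, 2, 3}  B3 = {1, 2, 7}  B4 = {1, 4, 7}  B5 = {1, 4, 5}  B6 = {1, 5, 6}
Tree: B1–B2, B2–B3, B3–B4, B4–B5, B5–B6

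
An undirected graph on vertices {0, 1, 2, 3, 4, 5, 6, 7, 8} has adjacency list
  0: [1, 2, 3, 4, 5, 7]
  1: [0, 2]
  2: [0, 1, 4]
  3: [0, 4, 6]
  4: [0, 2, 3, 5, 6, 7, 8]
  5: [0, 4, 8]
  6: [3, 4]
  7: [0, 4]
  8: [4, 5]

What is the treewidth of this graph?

A width-2 tree decomposition is:
Bags: B1 = {0, 4, 5}  B2 = {0, 2, 4}  B3 = {0, 4, 7}  B4 = {4, 5, 8}  B5 = {0, 3, 4}  B6 = {0, 1, 2}  B7 = {3, 4, 6}
Tree: B1–B2, B2–B3, B1–B4, B1–B5, B2–B6, B5–B7
Every bag has size at most 3, so the width is 3 − 1 = 2 and tw(G) ≤ 2. For the lower bound, the 3 vertices {0, 1, 2} are pairwise adjacent, and any tree decomposition puts a clique entirely inside one bag — forcing width ≥ 2. Hence tw(G) = 2 exactly.

2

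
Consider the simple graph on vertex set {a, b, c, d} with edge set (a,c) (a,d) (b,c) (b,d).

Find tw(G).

2

A width-2 tree decomposition is:
Bags: B1 = {a, c, d}  B2 = {b, c, d}
Tree: B1–B2
The largest bag has 3 vertices, giving width 2; this decomposition certifies tw(G) ≤ 2. Since c–a–d–b–c is a cycle in G, G is not acyclic. Forests are exactly the graphs of treewidth ≤ 1, so tw(G) ≥ 2. Combining the bounds, tw(G) = 2.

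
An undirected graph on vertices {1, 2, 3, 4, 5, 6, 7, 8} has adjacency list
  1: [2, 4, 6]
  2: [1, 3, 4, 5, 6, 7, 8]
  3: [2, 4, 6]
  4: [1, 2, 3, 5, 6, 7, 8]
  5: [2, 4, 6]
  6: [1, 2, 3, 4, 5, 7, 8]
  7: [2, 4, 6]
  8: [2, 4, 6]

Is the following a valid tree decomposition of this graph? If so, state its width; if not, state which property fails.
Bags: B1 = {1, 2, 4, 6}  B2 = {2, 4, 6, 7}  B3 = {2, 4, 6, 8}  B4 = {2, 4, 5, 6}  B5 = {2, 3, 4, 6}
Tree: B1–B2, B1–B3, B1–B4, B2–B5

Yes; width 3.

Checking the three conditions: (i) the bags cover all of {1, 2, 3, 4, 5, 6, 7, 8}; (ii) for each edge, some bag contains both endpoints; (iii) the bags containing any fixed vertex form a subtree. All hold, so the decomposition is valid with width 4 − 1 = 3.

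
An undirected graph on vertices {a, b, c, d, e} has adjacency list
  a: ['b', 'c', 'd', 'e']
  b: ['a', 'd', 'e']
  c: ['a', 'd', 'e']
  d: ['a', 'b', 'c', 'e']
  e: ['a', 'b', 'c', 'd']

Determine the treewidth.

3

A width-3 tree decomposition is:
Bags: B1 = {a, c, d, e}  B2 = {a, b, d, e}
Tree: B1–B2
Each bag holds 4 vertices, so the decomposition has width 3, which upper-bounds the treewidth. For the lower bound, the 4 vertices {a, c, d, e} are pairwise adjacent, and any tree decomposition puts a clique entirely inside one bag — forcing width ≥ 3. Combining the bounds, tw(G) = 3.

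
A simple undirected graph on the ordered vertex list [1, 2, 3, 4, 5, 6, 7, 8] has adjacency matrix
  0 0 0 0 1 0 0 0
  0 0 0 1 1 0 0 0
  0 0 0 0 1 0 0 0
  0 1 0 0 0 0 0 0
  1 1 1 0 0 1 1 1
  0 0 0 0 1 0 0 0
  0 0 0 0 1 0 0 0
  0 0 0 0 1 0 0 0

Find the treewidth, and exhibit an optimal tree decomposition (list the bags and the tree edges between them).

Every bag has size at most 2, so the width is 2 − 1 = 1 and tw(G) ≤ 1. G has an edge, so its treewidth is at least 1. Hence tw(G) = 1 exactly.

Treewidth 1.
One such decomposition:
Bags: B1 = {2, 5}  B2 = {1, 5}  B3 = {2, 4}  B4 = {5, 8}  B5 = {5, 7}  B6 = {5, 6}  B7 = {3, 5}
Tree: B1–B2, B1–B3, B2–B4, B1–B5, B2–B6, B5–B7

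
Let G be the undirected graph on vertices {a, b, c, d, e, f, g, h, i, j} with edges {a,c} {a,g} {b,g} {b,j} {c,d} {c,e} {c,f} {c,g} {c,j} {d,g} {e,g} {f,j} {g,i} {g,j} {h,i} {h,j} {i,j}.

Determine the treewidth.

A width-2 tree decomposition is:
Bags: B1 = {c, g, j}  B2 = {c, f, j}  B3 = {c, d, g}  B4 = {g, i, j}  B5 = {c, e, g}  B6 = {h, i, j}  B7 = {b, g, j}  B8 = {a, c, g}
Tree: B1–B2, B1–B3, B1–B4, B1–B5, B4–B6, B4–B7, B3–B8
Every bag has size at most 3, so the width is 3 − 1 = 2 and tw(G) ≤ 2. Conversely, {c, d, g} is a clique of size 3, and the vertices of any clique must share a bag in every tree decomposition; so some bag has ≥ 3 vertices and tw(G) ≥ 2. The upper and lower bounds meet at 2, so that is the treewidth.

2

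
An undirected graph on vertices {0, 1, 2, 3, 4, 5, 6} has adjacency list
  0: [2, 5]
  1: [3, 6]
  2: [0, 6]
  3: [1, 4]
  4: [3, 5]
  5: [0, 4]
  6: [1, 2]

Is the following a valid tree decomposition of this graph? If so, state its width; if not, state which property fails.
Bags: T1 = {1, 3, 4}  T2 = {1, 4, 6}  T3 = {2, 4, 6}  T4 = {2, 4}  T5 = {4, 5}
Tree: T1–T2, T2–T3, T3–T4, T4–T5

No — vertex 0 appears in no bag.

A tree decomposition must satisfy three properties: every vertex lies in some bag; for every edge, both endpoints lie together in some bag; and for every vertex, the bags containing it form a connected subtree. Here vertex 0 appears in no bag, so the decomposition is invalid.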